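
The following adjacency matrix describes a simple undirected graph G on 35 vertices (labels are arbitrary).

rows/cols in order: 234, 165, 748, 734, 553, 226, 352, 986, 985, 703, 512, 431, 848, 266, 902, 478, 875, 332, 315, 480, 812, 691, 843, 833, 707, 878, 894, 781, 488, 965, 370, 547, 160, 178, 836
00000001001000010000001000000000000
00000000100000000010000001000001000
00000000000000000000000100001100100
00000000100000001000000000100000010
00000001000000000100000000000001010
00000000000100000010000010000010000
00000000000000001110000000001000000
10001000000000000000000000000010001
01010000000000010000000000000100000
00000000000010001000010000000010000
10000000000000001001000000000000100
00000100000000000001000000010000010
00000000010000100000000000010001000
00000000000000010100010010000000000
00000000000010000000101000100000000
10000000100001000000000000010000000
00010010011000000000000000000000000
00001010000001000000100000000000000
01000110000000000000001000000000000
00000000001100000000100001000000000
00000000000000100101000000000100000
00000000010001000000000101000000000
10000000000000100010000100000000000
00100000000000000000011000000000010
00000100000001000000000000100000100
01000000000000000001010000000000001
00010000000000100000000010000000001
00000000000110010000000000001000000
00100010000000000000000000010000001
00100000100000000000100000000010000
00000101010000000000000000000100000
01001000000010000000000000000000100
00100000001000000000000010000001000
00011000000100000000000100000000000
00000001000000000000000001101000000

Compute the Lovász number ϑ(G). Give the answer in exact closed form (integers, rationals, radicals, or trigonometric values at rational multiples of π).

N(707) = {226, 266, 894, 160}, |N(707)| = 4.
deg(986) = 4; N(986) = {234, 553, 370, 836}.
Vertex 734 has 4 neighbors: 985, 875, 894, 178.
deg(478) = 4; N(478) = {234, 985, 266, 781}.
4-regular, N=35; this is K(7,3), the Kneser graph.
The 4 distinct eigenvalues: [4.0, 2.0, -1.0, -3.0].
Lovász: ϑ = −35(-3)/(4+-1*(-3)) = 15.
= 15.0000000… (decimal).

15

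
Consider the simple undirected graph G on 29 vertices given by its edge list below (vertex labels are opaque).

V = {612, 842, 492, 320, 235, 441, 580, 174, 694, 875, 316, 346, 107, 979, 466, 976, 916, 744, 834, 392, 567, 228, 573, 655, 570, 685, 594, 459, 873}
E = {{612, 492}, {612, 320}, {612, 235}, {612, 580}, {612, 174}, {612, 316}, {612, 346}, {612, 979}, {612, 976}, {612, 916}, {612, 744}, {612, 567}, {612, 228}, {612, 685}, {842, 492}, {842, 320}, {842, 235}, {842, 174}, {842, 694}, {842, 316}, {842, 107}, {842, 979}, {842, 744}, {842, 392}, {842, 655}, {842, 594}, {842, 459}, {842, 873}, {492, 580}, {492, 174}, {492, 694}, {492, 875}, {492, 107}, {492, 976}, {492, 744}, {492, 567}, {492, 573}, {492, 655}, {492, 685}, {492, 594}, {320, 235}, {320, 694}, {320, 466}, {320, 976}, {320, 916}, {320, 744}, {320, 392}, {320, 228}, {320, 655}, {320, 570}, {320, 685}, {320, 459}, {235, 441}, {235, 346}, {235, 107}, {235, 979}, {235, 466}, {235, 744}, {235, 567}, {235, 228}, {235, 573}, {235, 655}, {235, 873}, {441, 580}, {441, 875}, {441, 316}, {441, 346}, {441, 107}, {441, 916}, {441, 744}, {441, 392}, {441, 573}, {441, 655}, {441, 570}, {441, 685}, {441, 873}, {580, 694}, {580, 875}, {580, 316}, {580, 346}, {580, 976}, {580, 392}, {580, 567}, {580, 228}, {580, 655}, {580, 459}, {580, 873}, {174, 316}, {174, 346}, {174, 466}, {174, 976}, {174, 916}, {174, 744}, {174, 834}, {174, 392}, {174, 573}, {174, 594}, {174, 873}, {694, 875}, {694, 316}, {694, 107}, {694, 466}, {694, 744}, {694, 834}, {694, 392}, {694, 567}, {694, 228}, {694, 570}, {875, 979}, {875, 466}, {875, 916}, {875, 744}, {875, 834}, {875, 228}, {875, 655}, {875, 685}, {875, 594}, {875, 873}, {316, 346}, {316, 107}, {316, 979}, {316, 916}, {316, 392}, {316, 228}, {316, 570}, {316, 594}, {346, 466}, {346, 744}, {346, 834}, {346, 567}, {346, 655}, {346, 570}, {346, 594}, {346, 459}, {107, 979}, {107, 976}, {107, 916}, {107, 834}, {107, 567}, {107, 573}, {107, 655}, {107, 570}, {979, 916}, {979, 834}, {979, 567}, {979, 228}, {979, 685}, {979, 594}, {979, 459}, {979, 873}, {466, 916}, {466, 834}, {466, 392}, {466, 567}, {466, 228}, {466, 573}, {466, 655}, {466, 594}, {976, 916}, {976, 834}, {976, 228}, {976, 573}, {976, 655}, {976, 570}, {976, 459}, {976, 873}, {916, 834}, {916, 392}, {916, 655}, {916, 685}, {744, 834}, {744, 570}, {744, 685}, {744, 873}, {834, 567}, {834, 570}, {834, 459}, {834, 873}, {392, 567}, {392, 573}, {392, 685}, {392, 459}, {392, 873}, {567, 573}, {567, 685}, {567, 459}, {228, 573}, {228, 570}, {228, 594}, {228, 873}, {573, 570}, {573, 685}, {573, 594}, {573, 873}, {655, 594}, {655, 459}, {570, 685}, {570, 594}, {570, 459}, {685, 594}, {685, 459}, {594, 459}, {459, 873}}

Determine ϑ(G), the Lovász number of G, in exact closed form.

deg(573) = 14; N(573) = {492, 235, 441, 174, 107, 466, 976, 392, 567, 228, 570, 685, 594, 873}.
N(466) = {320, 235, 174, 694, 875, 346, 916, 834, 392, 567, 228, 573, 655, 594}, |N(466)| = 14.
Vertex 441 has 14 neighbors: 235, 580, 875, 316, 346, 107, 916, 744, 392, 573, 655, 570, 685, 873.
N(979) = {612, 842, 235, 875, 316, 107, 916, 834, 567, 228, 685, 594, 459, 873}, |N(979)| = 14.
14-regular, N=29; strongly regular (29,14,6,7).
spec(A) ≈ [14.0, 2.1926, -3.1926] (distinct, 4 d.p.).
Lovász (edge-transitive): ϑ = −29·(-sqrt(29)/2 - 1/2)/((14)−(-sqrt(29)/2 - 1/2)) = sqrt(29).
ϑ(G) ≈ 5.3851648.

sqrt(29)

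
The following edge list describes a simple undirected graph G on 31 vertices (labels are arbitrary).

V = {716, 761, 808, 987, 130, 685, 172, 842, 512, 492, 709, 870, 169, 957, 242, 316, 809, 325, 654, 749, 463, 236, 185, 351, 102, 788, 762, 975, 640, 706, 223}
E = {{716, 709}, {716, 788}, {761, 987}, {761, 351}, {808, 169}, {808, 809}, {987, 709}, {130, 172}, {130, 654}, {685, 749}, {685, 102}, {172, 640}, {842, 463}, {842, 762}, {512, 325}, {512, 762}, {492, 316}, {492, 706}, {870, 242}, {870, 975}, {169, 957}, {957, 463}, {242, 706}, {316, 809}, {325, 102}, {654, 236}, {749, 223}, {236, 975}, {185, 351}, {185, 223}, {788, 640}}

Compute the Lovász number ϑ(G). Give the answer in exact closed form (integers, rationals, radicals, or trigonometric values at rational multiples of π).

Vertex 236 has 2 neighbors: 654, 975.
deg(102) = 2; N(102) = {685, 325}.
Vertex 242 has 2 neighbors: 870, 706.
deg(185) = 2; N(185) = {351, 223}.
Every vertex has degree 2 (N=31); this is C_{31}, the 31-cycle.
Distinct eigenvalues (to 5 d.p.): [2.0, 1.95906, 1.83792, 1.64153, 1.37793, 1.05793, 0.69461, 0.30286, -0.1013, -0.50131, -0.88079, -1.22421, -1.51752, -1.74869, -1.90828, -1.98974].
ϑ = −N·λ_min/(λ_max−λ_min) = −31·(-2*cos(pi/31))/(2−(-2*cos(pi/31))) = 31*cos(pi/31)/(cos(pi/31) + 1).
≈ 15.4601350 (to 7 d.p.).
15 ≤ 31*cos(pi/31)/(cos(pi/31) + 1) ≤ 16: both strict.

31*cos(pi/31)/(cos(pi/31) + 1)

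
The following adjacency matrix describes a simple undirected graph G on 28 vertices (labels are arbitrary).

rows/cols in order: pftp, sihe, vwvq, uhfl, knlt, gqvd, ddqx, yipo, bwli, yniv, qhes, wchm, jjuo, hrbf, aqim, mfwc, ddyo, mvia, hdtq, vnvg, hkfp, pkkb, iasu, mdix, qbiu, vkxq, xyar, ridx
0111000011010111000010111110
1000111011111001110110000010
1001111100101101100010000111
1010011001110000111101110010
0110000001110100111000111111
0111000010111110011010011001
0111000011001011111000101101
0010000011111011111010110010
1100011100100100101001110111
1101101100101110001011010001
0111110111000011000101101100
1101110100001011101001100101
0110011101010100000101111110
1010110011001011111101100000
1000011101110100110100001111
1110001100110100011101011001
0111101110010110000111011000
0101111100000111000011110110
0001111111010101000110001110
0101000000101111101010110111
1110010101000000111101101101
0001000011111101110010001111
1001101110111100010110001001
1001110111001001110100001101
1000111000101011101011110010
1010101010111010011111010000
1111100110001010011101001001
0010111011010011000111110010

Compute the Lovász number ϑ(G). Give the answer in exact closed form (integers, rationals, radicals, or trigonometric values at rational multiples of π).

7

Vertex ddqx has 15 neighbors: sihe, vwvq, uhfl, bwli, yniv, jjuo, aqim, mfwc, ddyo, mvia, hdtq, iasu, qbiu, vkxq, ridx.
deg(knlt) = 15; N(knlt) = {sihe, vwvq, yniv, qhes, wchm, hrbf, ddyo, mvia, hdtq, iasu, mdix, qbiu, vkxq, xyar, ridx}.
deg(hdtq) = 15; N(hdtq) = {uhfl, knlt, gqvd, ddqx, yipo, bwli, yniv, wchm, hrbf, mfwc, vnvg, hkfp, qbiu, vkxq, xyar}.
deg(vnvg) = 15; N(vnvg) = {sihe, uhfl, qhes, jjuo, hrbf, aqim, mfwc, ddyo, hdtq, hkfp, iasu, mdix, vkxq, xyar, ridx}.
Regular of degree 15 on 28 vertices: Kneser-type, 2-subsets of [8].
A has 3 distinct eigenvalues ≈ [15.0, 1.0, -5.0].
Lovász (edge-transitive): ϑ = −28·(-5)/((15)−(-5)) = 7.
ϑ(G) ≈ 7.00000000.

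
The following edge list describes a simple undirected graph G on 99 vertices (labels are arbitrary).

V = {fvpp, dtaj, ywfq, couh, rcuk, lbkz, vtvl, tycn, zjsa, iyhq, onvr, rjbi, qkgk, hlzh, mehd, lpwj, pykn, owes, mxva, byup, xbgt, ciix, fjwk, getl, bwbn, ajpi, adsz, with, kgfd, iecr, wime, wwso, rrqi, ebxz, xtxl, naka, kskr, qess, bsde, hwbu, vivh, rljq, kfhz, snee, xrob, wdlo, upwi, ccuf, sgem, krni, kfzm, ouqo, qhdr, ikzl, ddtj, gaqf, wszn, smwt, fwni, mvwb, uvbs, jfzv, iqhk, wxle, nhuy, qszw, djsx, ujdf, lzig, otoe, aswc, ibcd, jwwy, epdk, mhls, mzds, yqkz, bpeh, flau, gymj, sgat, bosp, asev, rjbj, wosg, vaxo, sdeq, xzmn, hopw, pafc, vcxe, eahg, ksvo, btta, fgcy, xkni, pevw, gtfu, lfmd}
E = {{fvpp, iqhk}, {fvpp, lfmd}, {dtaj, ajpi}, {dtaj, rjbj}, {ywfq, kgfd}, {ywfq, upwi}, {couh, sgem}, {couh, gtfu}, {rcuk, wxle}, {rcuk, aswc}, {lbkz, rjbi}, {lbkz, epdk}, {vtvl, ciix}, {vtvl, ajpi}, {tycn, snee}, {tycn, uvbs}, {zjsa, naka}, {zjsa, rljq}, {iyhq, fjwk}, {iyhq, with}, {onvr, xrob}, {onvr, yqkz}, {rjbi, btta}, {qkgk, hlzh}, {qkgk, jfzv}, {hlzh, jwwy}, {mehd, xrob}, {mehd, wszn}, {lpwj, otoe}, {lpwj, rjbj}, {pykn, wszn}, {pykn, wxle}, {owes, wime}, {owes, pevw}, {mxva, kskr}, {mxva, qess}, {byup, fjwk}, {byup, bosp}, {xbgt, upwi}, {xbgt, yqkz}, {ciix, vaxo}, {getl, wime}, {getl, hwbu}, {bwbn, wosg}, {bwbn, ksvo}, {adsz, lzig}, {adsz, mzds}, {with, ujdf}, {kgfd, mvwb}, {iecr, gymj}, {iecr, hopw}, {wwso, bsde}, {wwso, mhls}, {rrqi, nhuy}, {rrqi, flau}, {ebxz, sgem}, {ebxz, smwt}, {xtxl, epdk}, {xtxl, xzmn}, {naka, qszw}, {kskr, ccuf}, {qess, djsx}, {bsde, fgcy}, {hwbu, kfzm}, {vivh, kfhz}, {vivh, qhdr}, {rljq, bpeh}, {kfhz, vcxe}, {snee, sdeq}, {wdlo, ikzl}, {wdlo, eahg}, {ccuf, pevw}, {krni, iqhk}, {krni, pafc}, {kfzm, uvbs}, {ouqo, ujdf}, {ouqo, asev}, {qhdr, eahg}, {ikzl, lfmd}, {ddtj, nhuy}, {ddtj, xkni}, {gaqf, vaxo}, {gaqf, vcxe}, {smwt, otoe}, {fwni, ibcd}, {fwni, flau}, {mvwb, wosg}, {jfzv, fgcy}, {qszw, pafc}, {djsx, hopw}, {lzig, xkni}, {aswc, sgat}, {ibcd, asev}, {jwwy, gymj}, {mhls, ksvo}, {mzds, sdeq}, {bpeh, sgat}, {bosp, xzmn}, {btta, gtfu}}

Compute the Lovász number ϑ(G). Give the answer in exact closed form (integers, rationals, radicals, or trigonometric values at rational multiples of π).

deg(eahg) = 2; N(eahg) = {wdlo, qhdr}.
deg(ccuf) = 2; N(ccuf) = {kskr, pevw}.
Vertex xbgt has 2 neighbors: upwi, yqkz.
N(kgfd) = {ywfq, mvwb}, |N(kgfd)| = 2.
Every vertex has degree 2 (N=99); this is C_{99}, the 99-cycle.
Distinct eigenvalues (to 5 d.p.): [2.0, 1.99597, 1.98391, 1.96386, 1.9359, 1.90014, 1.85674, 1.80585, 1.7477, 1.68251, 1.61054, 1.53209, 1.44747, 1.35702, 1.26111, 1.16011, 1.05445, 0.94454, 0.83083, 0.71377, 0.59384, 0.47152, 0.3473, 0.22168, 0.09516, -0.03173, -0.1585, -0.28463, -0.40961, -0.53295, -0.65414, -0.77269, -0.88813, -1.0, -1.10784, -1.21122, -1.30972, -1.40295, -1.49053, -1.57211, -1.64735, -1.71597, -1.77767, -1.83222, -1.87939, -1.91899, -1.95086, -1.97488, -1.99094, -1.99899].
With N=99: ϑ(G) = 99·(-(-1)*2*cos(pi/99))/(2−(-2*cos(pi/99))) = 99*cos(pi/99)/(cos(pi/99) + 1).
≈ 49.487536287 (to 9 d.p.).
Sandwich: α(G)=49 ≤ ϑ(G)=99*cos(pi/99)/(cos(pi/99) + 1) ≤ χ(Ḡ)=50 (both strict).

99*cos(pi/99)/(cos(pi/99) + 1)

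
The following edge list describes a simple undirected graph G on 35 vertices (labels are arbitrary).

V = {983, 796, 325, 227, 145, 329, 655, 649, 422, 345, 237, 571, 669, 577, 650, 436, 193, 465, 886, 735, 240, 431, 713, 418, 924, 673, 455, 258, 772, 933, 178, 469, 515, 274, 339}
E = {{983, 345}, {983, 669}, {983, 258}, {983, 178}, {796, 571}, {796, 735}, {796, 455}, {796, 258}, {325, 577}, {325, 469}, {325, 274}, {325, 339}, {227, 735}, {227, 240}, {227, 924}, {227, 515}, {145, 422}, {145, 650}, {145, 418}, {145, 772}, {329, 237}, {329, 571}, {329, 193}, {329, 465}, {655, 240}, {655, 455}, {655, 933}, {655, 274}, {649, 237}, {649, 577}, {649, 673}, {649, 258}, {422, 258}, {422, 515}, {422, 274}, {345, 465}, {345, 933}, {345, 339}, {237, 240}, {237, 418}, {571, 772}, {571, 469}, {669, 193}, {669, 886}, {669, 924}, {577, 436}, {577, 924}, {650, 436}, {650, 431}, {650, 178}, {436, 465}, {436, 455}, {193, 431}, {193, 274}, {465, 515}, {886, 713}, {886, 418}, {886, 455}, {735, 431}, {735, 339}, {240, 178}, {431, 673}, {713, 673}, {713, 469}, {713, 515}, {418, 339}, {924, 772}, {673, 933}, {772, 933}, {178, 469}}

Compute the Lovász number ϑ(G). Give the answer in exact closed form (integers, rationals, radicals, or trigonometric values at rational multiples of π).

15

Vertex 422 has 4 neighbors: 145, 258, 515, 274.
N(669) = {983, 193, 886, 924}, |N(669)| = 4.
deg(772) = 4; N(772) = {145, 571, 924, 933}.
Vertex 469 has 4 neighbors: 325, 571, 713, 178.
35-vertex 4-regular graph: Kneser-type, 3-subsets of [7].
The 4 distinct eigenvalues: [4.0, 2.0, -1.0, -3.0].
λ_max=4, λ_min=-3; ϑ = −35·λ_min/(λ_max−λ_min) = 15.
Numerically 15.00000.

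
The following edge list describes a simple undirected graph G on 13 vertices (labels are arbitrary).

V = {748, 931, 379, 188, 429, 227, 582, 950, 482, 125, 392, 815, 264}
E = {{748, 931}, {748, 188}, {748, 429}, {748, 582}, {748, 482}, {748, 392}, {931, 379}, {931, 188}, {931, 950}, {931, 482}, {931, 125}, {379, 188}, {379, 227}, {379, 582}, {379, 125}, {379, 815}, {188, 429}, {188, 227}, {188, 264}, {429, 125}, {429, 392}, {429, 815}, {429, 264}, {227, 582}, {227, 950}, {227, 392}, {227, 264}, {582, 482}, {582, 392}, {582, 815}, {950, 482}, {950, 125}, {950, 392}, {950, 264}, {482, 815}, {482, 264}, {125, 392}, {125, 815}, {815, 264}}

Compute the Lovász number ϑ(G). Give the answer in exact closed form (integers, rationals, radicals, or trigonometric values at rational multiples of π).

sqrt(13)

N(482) = {748, 931, 582, 950, 815, 264}, |N(482)| = 6.
Vertex 950 has 6 neighbors: 931, 227, 482, 125, 392, 264.
deg(931) = 6; N(931) = {748, 379, 188, 950, 482, 125}.
N(227) = {379, 188, 582, 950, 392, 264}, |N(227)| = 6.
G on 13 vertices is 6-regular; SR(13,6,2,3) — a Paley graph.
A has 3 distinct eigenvalues ≈ [6.0, 1.30278, -2.30278].
Lovász: ϑ = −13(-sqrt(13)/2 - 1/2)/(6+-(-sqrt(13)/2 - 1/2)) = sqrt(13).
≈ 3.60555128 (to 8 d.p.).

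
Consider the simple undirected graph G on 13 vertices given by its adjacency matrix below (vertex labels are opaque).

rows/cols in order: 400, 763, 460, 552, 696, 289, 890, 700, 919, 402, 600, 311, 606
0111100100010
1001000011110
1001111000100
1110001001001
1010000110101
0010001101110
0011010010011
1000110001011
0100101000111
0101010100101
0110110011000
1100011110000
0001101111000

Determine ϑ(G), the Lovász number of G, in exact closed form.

sqrt(13)

deg(606) = 6; N(606) = {552, 696, 890, 700, 919, 402}.
deg(890) = 6; N(890) = {460, 552, 289, 919, 311, 606}.
Vertex 400 has 6 neighbors: 763, 460, 552, 696, 700, 311.
deg(763) = 6; N(763) = {400, 552, 919, 402, 600, 311}.
Regular of degree 6 on 13 vertices: strongly regular (13,6,2,3).
spec(A) ≈ [6.0, 1.3028, -2.3028] (distinct, 4 d.p.).
−13·(-sqrt(13)/2 - 1/2) / ((6)−(-sqrt(13)/2 - 1/2)) = sqrt(13) = ϑ(G).
= 3.605551… (decimal).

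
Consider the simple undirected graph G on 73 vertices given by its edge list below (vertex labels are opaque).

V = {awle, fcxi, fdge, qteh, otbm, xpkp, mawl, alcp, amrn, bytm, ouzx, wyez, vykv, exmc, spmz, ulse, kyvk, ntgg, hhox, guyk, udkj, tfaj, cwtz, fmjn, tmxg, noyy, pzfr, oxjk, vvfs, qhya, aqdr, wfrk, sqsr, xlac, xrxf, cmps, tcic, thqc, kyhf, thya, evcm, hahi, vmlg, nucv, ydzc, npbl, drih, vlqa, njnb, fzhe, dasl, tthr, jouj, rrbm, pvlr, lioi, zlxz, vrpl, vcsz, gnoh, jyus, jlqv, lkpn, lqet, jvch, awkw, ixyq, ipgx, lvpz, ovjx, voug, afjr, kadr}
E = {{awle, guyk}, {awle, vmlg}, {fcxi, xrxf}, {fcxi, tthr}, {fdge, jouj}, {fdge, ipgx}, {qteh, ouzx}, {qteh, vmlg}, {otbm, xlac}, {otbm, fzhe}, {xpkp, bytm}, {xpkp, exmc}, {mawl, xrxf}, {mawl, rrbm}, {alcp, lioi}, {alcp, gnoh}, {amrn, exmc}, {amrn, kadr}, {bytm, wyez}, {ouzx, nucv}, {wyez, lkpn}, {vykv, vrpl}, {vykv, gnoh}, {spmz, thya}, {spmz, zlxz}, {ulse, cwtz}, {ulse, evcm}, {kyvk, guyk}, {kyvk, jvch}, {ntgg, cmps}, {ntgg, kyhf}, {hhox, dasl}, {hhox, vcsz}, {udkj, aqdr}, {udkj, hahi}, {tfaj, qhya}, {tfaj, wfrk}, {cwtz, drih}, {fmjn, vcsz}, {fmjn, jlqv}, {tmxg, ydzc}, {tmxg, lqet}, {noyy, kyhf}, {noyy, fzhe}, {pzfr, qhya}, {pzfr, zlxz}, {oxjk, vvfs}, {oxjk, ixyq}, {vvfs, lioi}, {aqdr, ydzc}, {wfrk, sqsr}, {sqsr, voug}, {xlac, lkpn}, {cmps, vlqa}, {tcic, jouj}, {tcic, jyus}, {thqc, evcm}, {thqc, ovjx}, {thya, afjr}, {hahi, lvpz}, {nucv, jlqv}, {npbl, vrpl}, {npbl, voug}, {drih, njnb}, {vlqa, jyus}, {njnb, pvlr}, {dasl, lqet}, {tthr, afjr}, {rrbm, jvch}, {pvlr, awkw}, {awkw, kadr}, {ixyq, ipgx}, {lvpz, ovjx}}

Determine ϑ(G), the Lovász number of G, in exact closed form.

deg(zlxz) = 2; N(zlxz) = {spmz, pzfr}.
Vertex pvlr has 2 neighbors: njnb, awkw.
Vertex hhox has 2 neighbors: dasl, vcsz.
N(nucv) = {ouzx, jlqv}, |N(nucv)| = 2.
deg(v) = 2 for all v (|V|=73); the odd cycle C_{73}.
A has 37 distinct eigenvalues ≈ [2.0, 1.992596, 1.97044, 1.933696, 1.882635, 1.817635, 1.739179, 1.647846, 1.544313, 1.429347, 1.303798, 1.168596, 1.024743, 0.873302, 0.715396, 0.552194, 0.384903, 0.214763, 0.043032, -0.129017, -0.300111, -0.468983, -0.634383, -0.795086, -0.949902, -1.097686, -1.237343, -1.367839, -1.488208, -1.597559, -1.695082, -1.780055, -1.85185, -1.909934, -1.953877, -1.983355, -1.998148].
−73·(-2*cos(pi/73)) / ((2)−(-2*cos(pi/73))) = 73*cos(pi/73)/(cos(pi/73) + 1) = ϑ(G).
≈ 36.4830948 (to 7 d.p.).
Check 36 ≤ 73*cos(pi/73)/(cos(pi/73) + 1) ≤ 37: both strict.

73*cos(pi/73)/(cos(pi/73) + 1)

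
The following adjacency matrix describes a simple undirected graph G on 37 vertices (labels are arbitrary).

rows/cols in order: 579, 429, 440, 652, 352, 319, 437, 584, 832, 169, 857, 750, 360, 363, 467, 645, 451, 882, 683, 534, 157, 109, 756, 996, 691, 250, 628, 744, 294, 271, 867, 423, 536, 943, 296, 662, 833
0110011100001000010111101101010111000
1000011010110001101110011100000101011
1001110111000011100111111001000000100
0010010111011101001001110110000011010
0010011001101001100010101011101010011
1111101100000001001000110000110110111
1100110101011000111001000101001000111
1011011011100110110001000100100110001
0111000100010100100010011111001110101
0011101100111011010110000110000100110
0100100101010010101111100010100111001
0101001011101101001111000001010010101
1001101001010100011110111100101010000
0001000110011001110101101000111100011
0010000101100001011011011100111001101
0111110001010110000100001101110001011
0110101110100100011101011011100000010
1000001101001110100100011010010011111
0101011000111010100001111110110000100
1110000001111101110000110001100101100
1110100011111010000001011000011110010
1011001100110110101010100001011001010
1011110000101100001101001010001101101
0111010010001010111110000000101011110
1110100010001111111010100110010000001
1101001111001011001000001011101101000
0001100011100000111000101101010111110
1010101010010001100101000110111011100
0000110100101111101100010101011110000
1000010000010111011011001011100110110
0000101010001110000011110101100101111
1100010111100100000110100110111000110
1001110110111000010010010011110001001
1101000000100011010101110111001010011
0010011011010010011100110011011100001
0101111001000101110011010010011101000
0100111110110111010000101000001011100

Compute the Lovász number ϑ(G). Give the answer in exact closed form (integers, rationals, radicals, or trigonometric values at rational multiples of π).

sqrt(37)

Vertex 352 has 18 neighbors: 440, 319, 437, 169, 857, 360, 645, 451, 157, 756, 691, 628, 744, 294, 867, 536, 662, 833.
deg(833) = 18; N(833) = {429, 352, 319, 437, 584, 832, 857, 750, 363, 467, 645, 882, 756, 691, 867, 536, 943, 296}.
Vertex 857 has 18 neighbors: 429, 352, 584, 169, 750, 467, 451, 683, 534, 157, 109, 756, 628, 294, 423, 536, 943, 833.
N(250) = {579, 429, 652, 437, 584, 832, 169, 360, 467, 645, 683, 691, 628, 744, 294, 867, 423, 943}, |N(250)| = 18.
37-vertex 18-regular graph: strongly regular (37,18,8,9).
A has 3 distinct eigenvalues ≈ [18.0, 2.54138, -3.54138].
−37·(-sqrt(37)/2 - 1/2) / ((18)−(-sqrt(37)/2 - 1/2)) = sqrt(37) = ϑ(G).
≈ 6.08276 (to 5 d.p.).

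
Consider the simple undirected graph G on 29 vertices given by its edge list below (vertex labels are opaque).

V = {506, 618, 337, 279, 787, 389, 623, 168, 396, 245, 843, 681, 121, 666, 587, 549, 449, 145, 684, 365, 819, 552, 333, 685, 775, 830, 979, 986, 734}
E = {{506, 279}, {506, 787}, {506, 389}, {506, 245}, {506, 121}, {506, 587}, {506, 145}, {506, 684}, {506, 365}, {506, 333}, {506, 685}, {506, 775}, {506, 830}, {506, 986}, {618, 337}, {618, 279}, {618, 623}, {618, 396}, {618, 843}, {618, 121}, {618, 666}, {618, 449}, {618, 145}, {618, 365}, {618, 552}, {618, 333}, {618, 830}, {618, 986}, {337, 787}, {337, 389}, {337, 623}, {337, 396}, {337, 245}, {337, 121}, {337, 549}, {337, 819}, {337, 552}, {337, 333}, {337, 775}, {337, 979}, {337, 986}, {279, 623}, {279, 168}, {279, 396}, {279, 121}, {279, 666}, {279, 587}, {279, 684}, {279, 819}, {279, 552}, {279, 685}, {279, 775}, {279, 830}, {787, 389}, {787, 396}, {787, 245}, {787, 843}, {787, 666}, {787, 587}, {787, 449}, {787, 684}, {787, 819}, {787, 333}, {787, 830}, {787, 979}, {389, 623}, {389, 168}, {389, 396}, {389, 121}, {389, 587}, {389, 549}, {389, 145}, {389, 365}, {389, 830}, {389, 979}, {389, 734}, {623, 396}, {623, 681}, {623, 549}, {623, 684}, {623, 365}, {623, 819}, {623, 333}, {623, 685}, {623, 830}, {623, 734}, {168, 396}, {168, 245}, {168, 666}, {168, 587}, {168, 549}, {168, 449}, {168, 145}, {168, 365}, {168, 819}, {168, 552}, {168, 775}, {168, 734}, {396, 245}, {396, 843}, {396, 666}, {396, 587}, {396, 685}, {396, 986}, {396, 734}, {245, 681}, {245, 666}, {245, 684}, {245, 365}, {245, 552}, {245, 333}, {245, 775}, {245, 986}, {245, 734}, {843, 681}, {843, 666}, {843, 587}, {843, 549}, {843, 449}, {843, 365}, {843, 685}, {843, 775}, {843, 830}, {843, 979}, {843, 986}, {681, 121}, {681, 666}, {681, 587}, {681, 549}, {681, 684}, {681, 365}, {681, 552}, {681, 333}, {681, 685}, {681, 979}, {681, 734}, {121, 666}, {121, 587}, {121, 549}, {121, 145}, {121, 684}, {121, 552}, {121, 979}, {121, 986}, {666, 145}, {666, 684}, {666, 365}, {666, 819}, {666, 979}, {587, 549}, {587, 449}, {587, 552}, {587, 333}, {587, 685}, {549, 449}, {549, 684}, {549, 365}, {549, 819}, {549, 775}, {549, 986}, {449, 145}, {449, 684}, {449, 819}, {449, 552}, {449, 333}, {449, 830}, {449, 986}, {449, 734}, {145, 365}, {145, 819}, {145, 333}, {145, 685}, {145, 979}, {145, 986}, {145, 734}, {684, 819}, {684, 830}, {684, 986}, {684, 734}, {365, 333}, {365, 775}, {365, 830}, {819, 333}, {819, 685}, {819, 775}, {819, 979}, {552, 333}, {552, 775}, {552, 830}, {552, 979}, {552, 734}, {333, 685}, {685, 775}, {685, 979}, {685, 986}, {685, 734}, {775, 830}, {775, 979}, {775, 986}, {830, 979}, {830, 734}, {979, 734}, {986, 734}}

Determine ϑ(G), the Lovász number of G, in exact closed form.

sqrt(29)

N(279) = {506, 618, 623, 168, 396, 121, 666, 587, 684, 819, 552, 685, 775, 830}, |N(279)| = 14.
Vertex 681 has 14 neighbors: 623, 245, 843, 121, 666, 587, 549, 684, 365, 552, 333, 685, 979, 734.
deg(168) = 14; N(168) = {279, 389, 396, 245, 666, 587, 549, 449, 145, 365, 819, 552, 775, 734}.
deg(830) = 14; N(830) = {506, 618, 279, 787, 389, 623, 843, 449, 684, 365, 552, 775, 979, 734}.
Every vertex has degree 14 (N=29); SR(29,14,6,7) — a Paley graph.
A has 3 distinct eigenvalues ≈ [14.0, 2.192582, -3.192582].
Lovász (edge-transitive): ϑ = −29·(-sqrt(29)/2 - 1/2)/((14)−(-sqrt(29)/2 - 1/2)) = sqrt(29).
≈ 5.3851648 (to 7 d.p.).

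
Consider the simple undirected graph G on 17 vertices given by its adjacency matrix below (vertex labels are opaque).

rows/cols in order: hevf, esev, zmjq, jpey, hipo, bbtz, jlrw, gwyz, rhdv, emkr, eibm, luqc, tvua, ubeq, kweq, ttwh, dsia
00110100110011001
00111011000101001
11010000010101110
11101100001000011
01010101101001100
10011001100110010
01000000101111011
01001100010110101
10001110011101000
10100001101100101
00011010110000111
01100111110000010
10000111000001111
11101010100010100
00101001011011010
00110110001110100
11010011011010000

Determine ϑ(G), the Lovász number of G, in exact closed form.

Vertex kweq has 8 neighbors: zmjq, hipo, gwyz, emkr, eibm, tvua, ubeq, ttwh.
Vertex bbtz has 8 neighbors: hevf, jpey, hipo, gwyz, rhdv, luqc, tvua, ttwh.
deg(gwyz) = 8; N(gwyz) = {esev, hipo, bbtz, emkr, luqc, tvua, kweq, dsia}.
Vertex rhdv has 8 neighbors: hevf, hipo, bbtz, jlrw, emkr, eibm, luqc, ubeq.
8-regular, N=17; Paley(17): SR with (k,λ,μ)=(8,3,4).
spec(A) ≈ [8.0, 1.5616, -2.5616] (distinct, 4 d.p.).
Lovász: ϑ = −17(-sqrt(17)/2 - 1/2)/(8+-(-sqrt(17)/2 - 1/2)) = sqrt(17).
≈ 4.123106 (to 6 d.p.).

sqrt(17)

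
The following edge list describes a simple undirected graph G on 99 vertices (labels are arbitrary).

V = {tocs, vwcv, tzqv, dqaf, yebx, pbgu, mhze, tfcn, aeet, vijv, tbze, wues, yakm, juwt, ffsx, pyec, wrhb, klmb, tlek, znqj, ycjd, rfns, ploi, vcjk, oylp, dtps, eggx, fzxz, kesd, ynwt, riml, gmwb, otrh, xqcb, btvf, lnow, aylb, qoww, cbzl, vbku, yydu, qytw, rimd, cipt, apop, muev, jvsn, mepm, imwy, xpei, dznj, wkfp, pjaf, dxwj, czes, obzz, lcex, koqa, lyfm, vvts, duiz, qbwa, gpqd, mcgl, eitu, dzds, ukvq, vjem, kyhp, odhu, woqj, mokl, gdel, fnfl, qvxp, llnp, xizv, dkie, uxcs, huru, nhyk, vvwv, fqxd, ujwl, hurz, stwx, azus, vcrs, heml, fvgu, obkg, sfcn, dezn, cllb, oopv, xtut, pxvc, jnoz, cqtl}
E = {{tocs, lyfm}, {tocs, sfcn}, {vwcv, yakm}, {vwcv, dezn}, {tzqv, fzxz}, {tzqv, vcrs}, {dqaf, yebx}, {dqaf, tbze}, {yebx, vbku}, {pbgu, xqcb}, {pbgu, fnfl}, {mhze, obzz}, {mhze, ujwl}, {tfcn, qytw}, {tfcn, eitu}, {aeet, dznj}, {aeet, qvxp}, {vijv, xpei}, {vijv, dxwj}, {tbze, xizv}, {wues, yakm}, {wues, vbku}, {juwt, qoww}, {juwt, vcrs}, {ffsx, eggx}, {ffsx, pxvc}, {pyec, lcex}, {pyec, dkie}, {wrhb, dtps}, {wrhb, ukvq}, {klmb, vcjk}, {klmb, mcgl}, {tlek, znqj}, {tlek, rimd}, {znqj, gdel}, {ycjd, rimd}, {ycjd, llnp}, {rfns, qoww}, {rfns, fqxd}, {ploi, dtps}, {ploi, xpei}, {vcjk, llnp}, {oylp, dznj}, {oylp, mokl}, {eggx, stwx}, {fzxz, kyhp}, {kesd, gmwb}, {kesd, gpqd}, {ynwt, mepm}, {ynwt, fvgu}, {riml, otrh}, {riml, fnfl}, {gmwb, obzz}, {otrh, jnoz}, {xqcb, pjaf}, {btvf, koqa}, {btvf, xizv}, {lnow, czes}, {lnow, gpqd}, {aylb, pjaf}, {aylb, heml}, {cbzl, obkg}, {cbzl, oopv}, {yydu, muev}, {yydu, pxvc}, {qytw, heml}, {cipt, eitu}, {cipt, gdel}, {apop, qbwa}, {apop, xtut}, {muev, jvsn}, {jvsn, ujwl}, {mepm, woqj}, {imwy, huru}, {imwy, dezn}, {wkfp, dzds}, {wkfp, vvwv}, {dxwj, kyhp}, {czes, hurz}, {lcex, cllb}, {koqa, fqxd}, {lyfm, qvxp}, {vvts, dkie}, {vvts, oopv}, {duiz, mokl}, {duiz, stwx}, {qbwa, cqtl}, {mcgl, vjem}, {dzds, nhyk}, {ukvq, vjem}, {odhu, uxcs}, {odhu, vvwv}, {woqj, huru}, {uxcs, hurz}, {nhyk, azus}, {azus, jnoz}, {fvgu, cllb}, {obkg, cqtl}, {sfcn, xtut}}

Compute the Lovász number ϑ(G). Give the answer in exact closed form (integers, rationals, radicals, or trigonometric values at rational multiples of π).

Vertex vwcv has 2 neighbors: yakm, dezn.
deg(qoww) = 2; N(qoww) = {juwt, rfns}.
deg(fqxd) = 2; N(fqxd) = {rfns, koqa}.
Vertex btvf has 2 neighbors: koqa, xizv.
Every vertex has degree 2 (N=99); a single 99-cycle (edge-transitive).
spec(A) ≈ [2.0, 1.99597, 1.98391, 1.96386, 1.9359, 1.90014, 1.85674, 1.80585, 1.7477, 1.68251, 1.61054, 1.53209, 1.44747, 1.35702, 1.26111, 1.16011, 1.05445, 0.94454, 0.83083, 0.71377, 0.59384, 0.47152, 0.3473, 0.22168, 0.09516, -0.03173, -0.1585, -0.28463, -0.40961, -0.53295, -0.65414, -0.77269, -0.88813, -1.0, -1.10784, -1.21122, -1.30972, -1.40295, -1.49053, -1.57211, -1.64735, -1.71597, -1.77767, -1.83222, -1.87939, -1.91899, -1.95086, -1.97488, -1.99094, -1.99899] (distinct, 5 d.p.).
Lovász: ϑ = −99(-2*cos(pi/99))/(2+-(-1)*2*cos(pi/99)) = 99*cos(pi/99)/(cos(pi/99) + 1).
ϑ(G) ≈ 49.48753629.
α=49, χ(Ḡ)=50; ϑ=99*cos(pi/99)/(cos(pi/99) + 1) lies between (both strict).

99*cos(pi/99)/(cos(pi/99) + 1)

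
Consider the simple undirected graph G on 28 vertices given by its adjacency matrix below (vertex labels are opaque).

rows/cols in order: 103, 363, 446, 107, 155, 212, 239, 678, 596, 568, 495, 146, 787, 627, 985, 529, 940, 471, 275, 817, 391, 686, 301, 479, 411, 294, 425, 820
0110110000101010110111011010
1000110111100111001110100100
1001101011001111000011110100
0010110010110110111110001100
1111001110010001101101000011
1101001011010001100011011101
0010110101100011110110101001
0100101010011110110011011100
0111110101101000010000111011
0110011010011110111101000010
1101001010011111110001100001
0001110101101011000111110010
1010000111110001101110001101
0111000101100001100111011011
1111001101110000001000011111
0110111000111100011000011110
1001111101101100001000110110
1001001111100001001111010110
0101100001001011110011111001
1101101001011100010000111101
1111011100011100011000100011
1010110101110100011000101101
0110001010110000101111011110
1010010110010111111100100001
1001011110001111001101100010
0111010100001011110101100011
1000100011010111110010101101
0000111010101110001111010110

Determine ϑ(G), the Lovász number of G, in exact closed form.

7

N(787) = {103, 446, 678, 596, 568, 495, 146, 529, 940, 275, 817, 391, 411, 294, 820}, |N(787)| = 15.
N(239) = {446, 155, 212, 678, 568, 495, 985, 529, 940, 471, 817, 391, 301, 411, 820}, |N(239)| = 15.
deg(495) = 15; N(495) = {103, 363, 107, 239, 596, 146, 787, 627, 985, 529, 940, 471, 686, 301, 820}.
Vertex 301 has 15 neighbors: 363, 446, 239, 596, 495, 146, 940, 275, 817, 391, 686, 479, 411, 294, 425.
Regular of degree 15 on 28 vertices: this is K(8,2), the Kneser graph.
A has 3 distinct eigenvalues ≈ [15.0, 1.0, -5.0].
With N=28: ϑ(G) = 28·(-1*(-5))/(15−(-5)) = 7.
= 7.00000000… (decimal).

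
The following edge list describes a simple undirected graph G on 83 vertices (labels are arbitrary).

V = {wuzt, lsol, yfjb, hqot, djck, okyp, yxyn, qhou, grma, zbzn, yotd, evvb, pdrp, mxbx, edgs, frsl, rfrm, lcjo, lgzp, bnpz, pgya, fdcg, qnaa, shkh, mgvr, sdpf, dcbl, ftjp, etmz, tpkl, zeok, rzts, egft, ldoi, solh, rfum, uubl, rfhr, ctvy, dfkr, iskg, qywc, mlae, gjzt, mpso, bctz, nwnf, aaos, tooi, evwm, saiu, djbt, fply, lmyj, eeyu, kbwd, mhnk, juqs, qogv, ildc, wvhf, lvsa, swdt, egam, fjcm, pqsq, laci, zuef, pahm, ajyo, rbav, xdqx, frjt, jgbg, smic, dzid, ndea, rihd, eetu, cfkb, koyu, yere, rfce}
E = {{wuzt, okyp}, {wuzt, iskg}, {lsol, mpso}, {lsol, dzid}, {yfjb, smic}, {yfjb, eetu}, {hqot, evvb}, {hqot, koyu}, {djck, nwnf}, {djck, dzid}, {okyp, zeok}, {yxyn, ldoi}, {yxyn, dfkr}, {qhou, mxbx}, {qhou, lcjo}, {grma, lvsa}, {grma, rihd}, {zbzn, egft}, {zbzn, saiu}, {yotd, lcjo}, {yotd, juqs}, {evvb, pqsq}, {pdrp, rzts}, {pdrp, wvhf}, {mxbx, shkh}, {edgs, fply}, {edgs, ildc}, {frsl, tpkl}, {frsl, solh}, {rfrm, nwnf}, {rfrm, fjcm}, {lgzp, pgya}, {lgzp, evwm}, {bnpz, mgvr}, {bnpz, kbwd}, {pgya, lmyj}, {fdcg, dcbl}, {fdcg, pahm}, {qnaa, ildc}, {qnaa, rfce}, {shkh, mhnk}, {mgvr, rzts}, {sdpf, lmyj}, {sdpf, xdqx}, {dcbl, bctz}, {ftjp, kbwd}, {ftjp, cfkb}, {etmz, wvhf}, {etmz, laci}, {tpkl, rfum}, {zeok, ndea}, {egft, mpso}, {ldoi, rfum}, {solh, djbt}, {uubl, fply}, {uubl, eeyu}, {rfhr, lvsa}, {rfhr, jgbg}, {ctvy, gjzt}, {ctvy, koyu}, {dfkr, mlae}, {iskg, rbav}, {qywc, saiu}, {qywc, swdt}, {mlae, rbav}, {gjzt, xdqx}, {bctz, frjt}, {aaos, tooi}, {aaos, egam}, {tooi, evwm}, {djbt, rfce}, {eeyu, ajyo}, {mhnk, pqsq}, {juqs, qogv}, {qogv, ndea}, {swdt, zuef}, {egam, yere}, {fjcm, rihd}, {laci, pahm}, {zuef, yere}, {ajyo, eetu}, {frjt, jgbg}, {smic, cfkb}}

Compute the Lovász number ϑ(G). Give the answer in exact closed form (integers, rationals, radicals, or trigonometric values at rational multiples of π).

83*cos(pi/83)/(cos(pi/83) + 1)

N(qogv) = {juqs, ndea}, |N(qogv)| = 2.
N(fdcg) = {dcbl, pahm}, |N(fdcg)| = 2.
N(ildc) = {edgs, qnaa}, |N(ildc)| = 2.
N(mlae) = {dfkr, rbav}, |N(mlae)| = 2.
Every vertex has degree 2 (N=83); the odd cycle C_{83}.
spec(A) ≈ [2.0, 1.9943, 1.9771, 1.9486, 1.909, 1.8584, 1.7972, 1.7257, 1.6443, 1.5535, 1.4538, 1.3457, 1.23, 1.1072, 0.9781, 0.8433, 0.7038, 0.5602, 0.4134, 0.2642, 0.1135, -0.0378, -0.189, -0.339, -0.4871, -0.6324, -0.7741, -0.9114, -1.0434, -1.1694, -1.2888, -1.4008, -1.5047, -1.6001, -1.6862, -1.7627, -1.8291, -1.8851, -1.9302, -1.9643, -1.9871, -1.9986] (distinct, 4 d.p.).
Lovász: ϑ = −83(-2*cos(pi/83))/(2+-(-1)*2*cos(pi/83)) = 83*cos(pi/83)/(cos(pi/83) + 1).
ϑ(G) ≈ 41.48513.
Lovász sandwich 41 ≤ 83*cos(pi/83)/(cos(pi/83) + 1) ≤ 42: both strict.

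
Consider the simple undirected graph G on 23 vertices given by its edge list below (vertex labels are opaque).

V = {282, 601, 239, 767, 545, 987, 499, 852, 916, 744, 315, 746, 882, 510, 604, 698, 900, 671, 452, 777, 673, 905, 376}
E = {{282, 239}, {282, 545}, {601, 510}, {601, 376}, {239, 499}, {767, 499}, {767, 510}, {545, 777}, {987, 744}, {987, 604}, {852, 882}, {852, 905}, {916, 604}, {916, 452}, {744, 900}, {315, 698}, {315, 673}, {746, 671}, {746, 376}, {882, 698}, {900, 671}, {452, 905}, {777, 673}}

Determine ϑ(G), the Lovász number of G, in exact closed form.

deg(545) = 2; N(545) = {282, 777}.
deg(671) = 2; N(671) = {746, 900}.
Vertex 744 has 2 neighbors: 987, 900.
N(673) = {315, 777}, |N(673)| = 2.
G on 23 vertices is 2-regular; connected 2-regular on 23 ⇒ C_{23}.
Distinct eigenvalues (to 5 d.p.): [2.0, 1.92583, 1.70884, 1.36511, 0.92013, 0.40691, -0.13648, -0.66976, -1.15336, -1.55142, -1.83442, -1.98137].
λ_max=2, λ_min=-2*cos(pi/23); ϑ = −23·λ_min/(λ_max−λ_min) = 23*cos(pi/23)/(cos(pi/23) + 1).
Numerically 11.446194.
α=11, χ(Ḡ)=12; ϑ=23*cos(pi/23)/(cos(pi/23) + 1) lies between (both strict).

23*cos(pi/23)/(cos(pi/23) + 1)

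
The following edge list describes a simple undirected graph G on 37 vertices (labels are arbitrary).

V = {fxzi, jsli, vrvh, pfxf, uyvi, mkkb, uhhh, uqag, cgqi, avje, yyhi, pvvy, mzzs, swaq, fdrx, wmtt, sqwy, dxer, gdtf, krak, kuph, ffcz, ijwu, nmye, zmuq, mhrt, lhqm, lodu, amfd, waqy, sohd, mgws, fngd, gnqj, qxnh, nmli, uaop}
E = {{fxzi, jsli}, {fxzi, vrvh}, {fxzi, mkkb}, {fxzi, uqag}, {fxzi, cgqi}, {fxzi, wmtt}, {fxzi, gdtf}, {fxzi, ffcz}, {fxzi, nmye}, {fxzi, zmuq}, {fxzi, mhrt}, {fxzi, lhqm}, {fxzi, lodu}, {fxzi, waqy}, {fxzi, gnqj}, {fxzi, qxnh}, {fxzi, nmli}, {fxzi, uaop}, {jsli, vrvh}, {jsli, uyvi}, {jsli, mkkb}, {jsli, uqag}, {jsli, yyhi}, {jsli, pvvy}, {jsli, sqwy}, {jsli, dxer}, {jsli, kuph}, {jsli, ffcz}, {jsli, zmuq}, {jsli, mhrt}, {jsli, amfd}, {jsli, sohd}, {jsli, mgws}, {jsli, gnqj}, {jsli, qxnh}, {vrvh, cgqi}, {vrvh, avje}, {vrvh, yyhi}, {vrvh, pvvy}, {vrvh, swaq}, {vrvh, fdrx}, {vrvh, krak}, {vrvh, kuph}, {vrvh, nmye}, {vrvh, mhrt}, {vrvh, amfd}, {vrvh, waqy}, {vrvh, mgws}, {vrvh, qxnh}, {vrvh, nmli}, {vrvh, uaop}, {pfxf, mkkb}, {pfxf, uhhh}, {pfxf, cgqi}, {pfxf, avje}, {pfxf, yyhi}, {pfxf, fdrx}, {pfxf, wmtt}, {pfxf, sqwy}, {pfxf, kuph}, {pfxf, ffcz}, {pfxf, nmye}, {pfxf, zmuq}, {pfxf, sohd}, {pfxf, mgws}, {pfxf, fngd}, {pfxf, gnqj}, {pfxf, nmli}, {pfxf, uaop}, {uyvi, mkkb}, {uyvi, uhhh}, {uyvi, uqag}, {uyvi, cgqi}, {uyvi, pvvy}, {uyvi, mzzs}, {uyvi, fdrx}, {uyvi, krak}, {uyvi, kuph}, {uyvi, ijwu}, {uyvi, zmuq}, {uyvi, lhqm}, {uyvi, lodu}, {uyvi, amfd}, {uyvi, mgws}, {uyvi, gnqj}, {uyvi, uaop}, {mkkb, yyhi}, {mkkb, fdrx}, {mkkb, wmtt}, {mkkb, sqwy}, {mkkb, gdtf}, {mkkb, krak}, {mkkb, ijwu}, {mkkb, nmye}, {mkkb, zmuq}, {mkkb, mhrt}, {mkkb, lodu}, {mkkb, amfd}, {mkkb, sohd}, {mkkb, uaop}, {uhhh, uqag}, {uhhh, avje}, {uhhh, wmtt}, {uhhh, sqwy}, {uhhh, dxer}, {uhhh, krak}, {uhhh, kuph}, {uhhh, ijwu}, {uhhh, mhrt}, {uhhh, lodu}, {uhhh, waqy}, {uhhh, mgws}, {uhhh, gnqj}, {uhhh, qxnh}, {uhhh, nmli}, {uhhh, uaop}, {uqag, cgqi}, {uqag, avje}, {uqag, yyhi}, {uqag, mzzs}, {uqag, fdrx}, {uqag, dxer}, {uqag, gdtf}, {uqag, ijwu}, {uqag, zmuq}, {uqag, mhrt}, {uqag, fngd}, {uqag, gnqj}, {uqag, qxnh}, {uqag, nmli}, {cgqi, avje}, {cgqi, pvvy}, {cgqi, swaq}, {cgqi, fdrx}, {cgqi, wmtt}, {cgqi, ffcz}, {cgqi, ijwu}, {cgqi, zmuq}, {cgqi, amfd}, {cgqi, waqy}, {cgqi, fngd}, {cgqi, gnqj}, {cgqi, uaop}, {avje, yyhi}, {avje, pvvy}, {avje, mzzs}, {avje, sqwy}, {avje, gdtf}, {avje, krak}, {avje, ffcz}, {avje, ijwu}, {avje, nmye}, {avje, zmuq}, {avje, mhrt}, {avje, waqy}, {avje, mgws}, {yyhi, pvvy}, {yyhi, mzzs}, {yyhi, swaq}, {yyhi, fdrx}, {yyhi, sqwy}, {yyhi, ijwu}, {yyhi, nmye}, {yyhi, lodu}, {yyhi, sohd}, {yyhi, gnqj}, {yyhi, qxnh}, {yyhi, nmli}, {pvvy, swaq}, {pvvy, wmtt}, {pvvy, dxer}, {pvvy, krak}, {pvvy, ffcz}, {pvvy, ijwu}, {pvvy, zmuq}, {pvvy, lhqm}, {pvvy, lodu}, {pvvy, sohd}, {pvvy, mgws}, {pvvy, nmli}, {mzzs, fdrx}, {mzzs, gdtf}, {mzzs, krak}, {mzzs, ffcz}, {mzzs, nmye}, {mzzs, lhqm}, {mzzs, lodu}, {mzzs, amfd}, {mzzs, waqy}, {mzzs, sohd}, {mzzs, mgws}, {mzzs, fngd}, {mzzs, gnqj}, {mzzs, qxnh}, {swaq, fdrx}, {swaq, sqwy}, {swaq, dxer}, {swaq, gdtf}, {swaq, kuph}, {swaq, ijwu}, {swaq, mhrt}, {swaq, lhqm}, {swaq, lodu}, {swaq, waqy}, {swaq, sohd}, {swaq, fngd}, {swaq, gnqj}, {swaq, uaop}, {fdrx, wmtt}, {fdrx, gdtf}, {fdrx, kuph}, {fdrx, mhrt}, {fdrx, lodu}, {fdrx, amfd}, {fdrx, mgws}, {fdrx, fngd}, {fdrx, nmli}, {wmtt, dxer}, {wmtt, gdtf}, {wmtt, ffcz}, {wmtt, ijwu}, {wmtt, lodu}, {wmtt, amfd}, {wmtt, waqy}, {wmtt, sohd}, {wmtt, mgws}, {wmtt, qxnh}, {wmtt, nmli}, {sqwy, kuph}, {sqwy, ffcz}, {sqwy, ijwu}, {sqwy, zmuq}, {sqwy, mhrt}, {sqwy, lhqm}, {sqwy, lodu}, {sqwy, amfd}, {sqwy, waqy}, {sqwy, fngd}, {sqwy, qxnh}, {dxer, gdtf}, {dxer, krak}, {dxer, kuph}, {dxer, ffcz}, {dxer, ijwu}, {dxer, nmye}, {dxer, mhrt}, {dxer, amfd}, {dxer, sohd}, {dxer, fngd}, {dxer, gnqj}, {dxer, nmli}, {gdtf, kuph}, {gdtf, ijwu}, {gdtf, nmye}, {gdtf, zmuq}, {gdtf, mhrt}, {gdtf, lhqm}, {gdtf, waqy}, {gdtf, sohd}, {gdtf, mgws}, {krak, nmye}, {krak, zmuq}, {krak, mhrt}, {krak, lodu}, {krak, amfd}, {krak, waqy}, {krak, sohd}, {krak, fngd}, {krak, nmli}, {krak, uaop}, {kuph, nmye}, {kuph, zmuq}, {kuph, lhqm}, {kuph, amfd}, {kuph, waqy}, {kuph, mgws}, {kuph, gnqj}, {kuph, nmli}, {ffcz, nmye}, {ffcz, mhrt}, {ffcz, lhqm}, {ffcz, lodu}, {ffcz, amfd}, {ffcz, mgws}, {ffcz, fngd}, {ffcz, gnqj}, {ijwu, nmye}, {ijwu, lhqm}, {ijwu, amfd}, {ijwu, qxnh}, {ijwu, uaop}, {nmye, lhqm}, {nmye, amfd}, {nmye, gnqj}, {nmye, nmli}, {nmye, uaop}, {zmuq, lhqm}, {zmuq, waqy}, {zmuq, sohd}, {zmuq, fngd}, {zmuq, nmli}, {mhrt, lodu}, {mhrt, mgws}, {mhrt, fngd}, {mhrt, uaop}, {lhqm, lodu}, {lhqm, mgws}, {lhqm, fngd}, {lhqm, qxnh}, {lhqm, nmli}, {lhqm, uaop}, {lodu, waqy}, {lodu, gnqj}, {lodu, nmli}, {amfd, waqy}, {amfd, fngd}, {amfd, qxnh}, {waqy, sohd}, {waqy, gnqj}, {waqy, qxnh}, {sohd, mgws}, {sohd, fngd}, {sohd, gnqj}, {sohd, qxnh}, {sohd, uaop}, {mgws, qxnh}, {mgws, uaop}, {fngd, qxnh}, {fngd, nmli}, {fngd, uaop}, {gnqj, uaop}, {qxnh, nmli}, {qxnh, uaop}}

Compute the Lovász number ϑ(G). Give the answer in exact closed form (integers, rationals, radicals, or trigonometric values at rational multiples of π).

sqrt(37)

deg(gnqj) = 18; N(gnqj) = {fxzi, jsli, pfxf, uyvi, uhhh, uqag, cgqi, yyhi, mzzs, swaq, dxer, kuph, ffcz, nmye, lodu, waqy, sohd, uaop}.
Vertex vrvh has 18 neighbors: fxzi, jsli, cgqi, avje, yyhi, pvvy, swaq, fdrx, krak, kuph, nmye, mhrt, amfd, waqy, mgws, qxnh, nmli, uaop.
deg(fdrx) = 18; N(fdrx) = {vrvh, pfxf, uyvi, mkkb, uqag, cgqi, yyhi, mzzs, swaq, wmtt, gdtf, kuph, mhrt, lodu, amfd, mgws, fngd, nmli}.
Vertex avje has 18 neighbors: vrvh, pfxf, uhhh, uqag, cgqi, yyhi, pvvy, mzzs, sqwy, gdtf, krak, ffcz, ijwu, nmye, zmuq, mhrt, waqy, mgws.
Every vertex has degree 18 (N=37); strongly regular (37,18,8,9).
spec(A) ≈ [18.0, 2.541381, -3.541381] (distinct, 6 d.p.).
ϑ = −N·λ_min/(λ_max−λ_min) = −37·(-sqrt(37)/2 - 1/2)/(18−(-sqrt(37)/2 - 1/2)) = sqrt(37).
Numerically 6.0828.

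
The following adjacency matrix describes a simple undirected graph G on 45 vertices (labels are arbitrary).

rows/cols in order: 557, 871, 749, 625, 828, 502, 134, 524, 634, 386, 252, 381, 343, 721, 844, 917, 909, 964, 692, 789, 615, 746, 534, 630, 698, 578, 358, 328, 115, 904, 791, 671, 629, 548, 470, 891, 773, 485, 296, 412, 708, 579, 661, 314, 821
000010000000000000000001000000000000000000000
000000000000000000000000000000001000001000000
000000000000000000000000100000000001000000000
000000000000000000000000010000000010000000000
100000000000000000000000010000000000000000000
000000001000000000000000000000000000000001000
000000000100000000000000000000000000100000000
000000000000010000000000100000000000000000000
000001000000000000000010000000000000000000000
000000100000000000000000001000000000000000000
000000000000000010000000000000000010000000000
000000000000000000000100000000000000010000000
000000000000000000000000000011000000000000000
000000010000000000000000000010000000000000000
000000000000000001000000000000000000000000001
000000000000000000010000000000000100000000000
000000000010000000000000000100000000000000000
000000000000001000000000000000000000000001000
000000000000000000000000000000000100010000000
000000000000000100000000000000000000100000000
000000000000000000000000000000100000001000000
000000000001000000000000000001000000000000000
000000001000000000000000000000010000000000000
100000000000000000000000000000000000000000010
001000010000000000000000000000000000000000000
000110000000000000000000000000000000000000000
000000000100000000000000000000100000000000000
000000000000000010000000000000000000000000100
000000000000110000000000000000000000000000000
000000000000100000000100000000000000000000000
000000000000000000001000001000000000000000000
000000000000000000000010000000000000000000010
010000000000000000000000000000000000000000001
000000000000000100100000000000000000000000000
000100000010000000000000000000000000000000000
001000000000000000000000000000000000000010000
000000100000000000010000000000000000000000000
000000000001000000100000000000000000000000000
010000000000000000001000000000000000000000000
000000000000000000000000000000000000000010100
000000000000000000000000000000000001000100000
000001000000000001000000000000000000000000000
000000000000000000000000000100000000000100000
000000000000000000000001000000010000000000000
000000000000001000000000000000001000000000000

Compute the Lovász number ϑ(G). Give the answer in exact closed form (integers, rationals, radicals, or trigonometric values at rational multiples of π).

N(721) = {524, 115}, |N(721)| = 2.
Vertex 625 has 2 neighbors: 578, 470.
Vertex 579 has 2 neighbors: 502, 964.
Vertex 891 has 2 neighbors: 749, 708.
Every vertex has degree 2 (N=45); the odd cycle C_{45}.
Distinct eigenvalues (to 4 d.p.): [2.0, 1.9805, 1.9225, 1.8271, 1.6961, 1.5321, 1.3383, 1.1184, 0.8767, 0.618, 0.3473, 0.0698, -0.2091, -0.4838, -0.7492, -1.0, -1.2313, -1.4387, -1.618, -1.7659, -1.8794, -1.9563, -1.9951].
−45·(-2*cos(pi/45)) / ((2)−(-2*cos(pi/45))) = 45*cos(pi/45)/(cos(pi/45) + 1) = ϑ(G).
≈ 22.472562147 (to 9 d.p.).
Sandwich: α(G)=22 ≤ ϑ(G)=45*cos(pi/45)/(cos(pi/45) + 1) ≤ χ(Ḡ)=23 (both strict).

45*cos(pi/45)/(cos(pi/45) + 1)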